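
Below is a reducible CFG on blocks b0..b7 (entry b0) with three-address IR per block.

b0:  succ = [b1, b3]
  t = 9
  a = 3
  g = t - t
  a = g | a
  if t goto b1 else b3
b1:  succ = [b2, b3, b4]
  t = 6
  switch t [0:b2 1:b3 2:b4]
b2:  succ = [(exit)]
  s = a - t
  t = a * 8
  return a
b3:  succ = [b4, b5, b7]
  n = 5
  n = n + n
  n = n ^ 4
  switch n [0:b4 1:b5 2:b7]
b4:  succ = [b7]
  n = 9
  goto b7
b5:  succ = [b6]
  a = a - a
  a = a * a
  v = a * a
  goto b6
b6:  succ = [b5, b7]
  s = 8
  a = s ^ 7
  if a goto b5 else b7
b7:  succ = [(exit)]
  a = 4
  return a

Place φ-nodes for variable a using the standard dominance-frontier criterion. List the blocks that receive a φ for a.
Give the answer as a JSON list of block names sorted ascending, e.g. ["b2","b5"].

idom tree: b1←b0 b2←b1 b3←b0 b4←b0 b5←b3 b6←b5 b7←b0
Dom at joins:
  b3: preds {b0,b1}: {b0} ∩ {b0,b1} = {b0}; idom=b0
  b4: preds {b1,b3}: {b0,b1} ∩ {b0,b3} = {b0}; idom=b0
  b5: preds {b3,b6}: {b0,b3} ∩ {b0,b3,b5,b6} = {b0,b3}; idom=b3
  b7: preds {b3,b4,b6}: {b0,b3} ∩ {b0,b4} ∩ {b0,b3,b5,b6} = {b0}; idom=b0

DF derivation:
  join b3 pred b0: · stop@b0
  join b3 pred b1: b1 stop@b0
  join b4 pred b1: b1 stop@b0
  join b4 pred b3: b3 stop@b0
  join b5 pred b3: · stop@b3
  join b5 pred b6: b6→b5 stop@b3
  join b7 pred b3: b3 stop@b0
  join b7 pred b4: b4 stop@b0
  join b7 pred b6: b6→b5→b3 stop@b0
  DF(b0)=∅
  DF(b1)={b3,b4}
  DF(b2)=∅
  DF(b3)={b4,b7}
  DF(b4)={b7}
  DF(b5)={b5,b7}
  DF(b6)={b5,b7}
  DF(b7)=∅

φ for a: defs {b0,b5,b6,b7}
  DF⁺ = {b5,b7}

Answer: ["b5", "b7"]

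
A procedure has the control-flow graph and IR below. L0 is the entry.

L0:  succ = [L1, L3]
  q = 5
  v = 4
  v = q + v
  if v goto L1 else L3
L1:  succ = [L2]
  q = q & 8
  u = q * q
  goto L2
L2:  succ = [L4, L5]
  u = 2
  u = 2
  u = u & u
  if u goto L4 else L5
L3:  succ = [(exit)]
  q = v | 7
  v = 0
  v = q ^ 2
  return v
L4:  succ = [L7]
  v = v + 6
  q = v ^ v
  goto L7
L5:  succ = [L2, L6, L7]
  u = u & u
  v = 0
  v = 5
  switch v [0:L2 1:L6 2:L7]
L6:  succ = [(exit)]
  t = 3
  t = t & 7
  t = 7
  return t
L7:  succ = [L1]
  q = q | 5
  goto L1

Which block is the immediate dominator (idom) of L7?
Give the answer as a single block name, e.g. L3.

Answer: L2

Working:
idom tree: L1←L0 L2←L1 L3←L0 L4←L2 L5←L2 L6←L5 L7←L2
Dom at joins:
  L1: preds {L0,L7}: {L0} ∩ {L0,L1,L2,L7} = {L0}; idom=L0
  L2: preds {L1,L5}: {L0,L1} ∩ {L0,L1,L2,L5} = {L0,L1}; idom=L1
  L7: preds {L4,L5}: {L0,L1,L2,L4} ∩ {L0,L1,L2,L5} = {L0,L1,L2}; idom=L2

idom(L7) = L2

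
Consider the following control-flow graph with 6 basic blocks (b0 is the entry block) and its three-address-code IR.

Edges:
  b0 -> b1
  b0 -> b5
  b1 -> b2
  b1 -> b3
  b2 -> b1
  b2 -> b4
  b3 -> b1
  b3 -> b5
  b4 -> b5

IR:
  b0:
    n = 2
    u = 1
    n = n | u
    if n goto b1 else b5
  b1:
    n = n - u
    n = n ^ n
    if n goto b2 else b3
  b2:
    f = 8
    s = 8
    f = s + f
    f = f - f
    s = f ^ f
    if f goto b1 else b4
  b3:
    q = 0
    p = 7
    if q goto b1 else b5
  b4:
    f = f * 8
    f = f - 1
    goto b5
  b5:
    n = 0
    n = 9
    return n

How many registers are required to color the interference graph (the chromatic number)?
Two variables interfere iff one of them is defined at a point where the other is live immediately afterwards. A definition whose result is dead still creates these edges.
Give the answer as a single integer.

Per-block:
  b0 def {n,u} use ∅
  b1 def {n} use {n,u}
  b2 def {f,s} use ∅
  b3 def {p,q} use ∅
  b4 def {f} use {f}
  b5 def {n} use ∅

Live sets:
  b0: in=∅ out={n,u}
  b1: in={n,u} out={n,u}
  b2: in={n,u} out={f,n,u}
  b3: in={n,u} out={n,u}
  b4: in={f} out=∅
  b5: in=∅ out=∅

Interference:
  f — {n,s,u}
  n — {f,p,q,s,u}
  p — {n,q,u}
  q — {n,p,u}
  s — {f,n,u}
  u — {f,n,p,q,s}

Colouring:
  lower bound: {f,n,s,u} mutually conflict ⇒ χ ≥ 4
  assign f→r2 n→r0 p→r2 q→r3 s→r3 u→r1 — no edge inside a register ⇒ χ ≤ 4
  χ = 4

Answer: 4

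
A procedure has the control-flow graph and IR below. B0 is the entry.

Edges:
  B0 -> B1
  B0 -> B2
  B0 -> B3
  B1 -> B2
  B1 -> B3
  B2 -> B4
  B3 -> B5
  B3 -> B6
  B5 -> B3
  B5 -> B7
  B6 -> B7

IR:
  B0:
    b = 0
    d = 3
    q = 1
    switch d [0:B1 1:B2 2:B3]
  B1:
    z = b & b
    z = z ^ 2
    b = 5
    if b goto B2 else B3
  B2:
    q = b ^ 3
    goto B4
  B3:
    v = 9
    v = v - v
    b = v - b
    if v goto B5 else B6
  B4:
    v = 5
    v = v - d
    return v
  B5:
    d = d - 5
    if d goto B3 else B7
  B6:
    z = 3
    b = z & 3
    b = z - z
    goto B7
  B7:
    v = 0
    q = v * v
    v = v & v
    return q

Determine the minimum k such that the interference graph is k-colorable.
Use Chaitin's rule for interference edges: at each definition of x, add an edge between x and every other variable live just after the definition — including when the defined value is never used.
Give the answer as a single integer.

Per-block:
  B0 def {b,d,q} use ∅
  B1 def {b,z} use {b}
  B2 def {q} use {b}
  B3 def {b,v} use {b}
  B4 def {v} use {d}
  B5 def {d} use {d}
  B6 def {b,z} use ∅
  B7 def {q,v} use ∅

Liveness:
  B0 li=∅ lo={b,d}
  B1 li={b,d} lo={b,d}
  B2 li={b,d} lo={d}
  B3 li={b,d} lo={b,d}
  B4 li={d} lo=∅
  B5 li={b,d} lo={b,d}
  B6 li=∅ lo=∅
  B7 li=∅ lo=∅

Conflict graph:
  b↔{d,q,v,z}
  d↔{b,q,v,z}
  q↔{b,d,v}
  v↔{b,d,q}
  z↔{b,d}

Chromatic number:
  {b,d,q,v} pairwise interfere (4-clique) ⇒ χ ≥ 4
  assign b→c0 d→c1 q→c2 v→c3 z→c2 — no edge inside a register ⇒ χ ≤ 4
  χ = 4

Answer: 4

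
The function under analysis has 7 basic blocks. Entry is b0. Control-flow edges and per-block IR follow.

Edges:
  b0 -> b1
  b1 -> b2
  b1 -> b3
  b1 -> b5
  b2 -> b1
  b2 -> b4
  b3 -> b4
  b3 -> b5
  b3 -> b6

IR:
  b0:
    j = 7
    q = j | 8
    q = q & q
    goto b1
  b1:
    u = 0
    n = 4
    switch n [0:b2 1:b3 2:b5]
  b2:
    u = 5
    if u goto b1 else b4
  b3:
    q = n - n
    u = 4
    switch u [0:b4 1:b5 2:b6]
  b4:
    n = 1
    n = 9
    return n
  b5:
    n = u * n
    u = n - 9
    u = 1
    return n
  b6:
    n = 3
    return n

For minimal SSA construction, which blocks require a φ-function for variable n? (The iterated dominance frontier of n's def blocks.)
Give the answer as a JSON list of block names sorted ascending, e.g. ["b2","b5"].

Answer: ["b1"]

Working:
idom tree: b1←b0 b2←b1 b3←b1 b4←b1 b5←b1 b6←b3
Join-block Dom:
  b1: preds {b0,b2}: {b0} ∩ {b0,b1,b2} = {b0}; idom=b0
  b4: preds {b2,b3}: {b0,b1,b2} ∩ {b0,b1,b3} = {b0,b1}; idom=b1
  b5: preds {b1,b3}: {b0,b1} ∩ {b0,b1,b3} = {b0,b1}; idom=b1

DF walk-up:
  b1←b0: walk · to b0
  b1←b2: walk b2→b1 to b0
  b4←b2: walk b2 to b1
  b4←b3: walk b3 to b1
  b5←b1: walk · to b1
  b5←b3: walk b3 to b1
  b0 → ∅
  b1 → {b1}
  b2 → {b1,b4}
  b3 → {b4,b5}
  b4 → ∅
  b5 → ∅
  b6 → ∅

φ for n: defs {b1,b4,b5,b6}
  DF⁺ = {b1}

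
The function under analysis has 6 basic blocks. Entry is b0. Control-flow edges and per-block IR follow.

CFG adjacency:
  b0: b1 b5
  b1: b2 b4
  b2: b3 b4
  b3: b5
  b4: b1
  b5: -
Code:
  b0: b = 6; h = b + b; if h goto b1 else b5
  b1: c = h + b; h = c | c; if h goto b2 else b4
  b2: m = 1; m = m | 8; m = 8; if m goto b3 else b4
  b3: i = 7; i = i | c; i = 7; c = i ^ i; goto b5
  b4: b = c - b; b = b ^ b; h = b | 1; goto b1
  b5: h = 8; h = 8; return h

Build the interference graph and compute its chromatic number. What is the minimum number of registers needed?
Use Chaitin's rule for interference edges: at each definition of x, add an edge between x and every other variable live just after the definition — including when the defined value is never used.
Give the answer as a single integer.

Block summaries:
  b0: def={b,h} ue=∅
  b1: def={c,h} ue={b,h}
  b2: def={m} ue=∅
  b3: def={c,i} ue={c}
  b4: def={b,h} ue={b,c}
  b5: def={h} ue=∅

Backward fixpoint:
  live b0: ∅→{b,h}
  live b1: {b,h}→{b,c}
  live b2: {b,c}→{b,c}
  live b3: {c}→∅
  live b4: {b,c}→{b,h}
  live b5: ∅→∅

Conflict graph:
  b↔{c,h,m}
  c↔{b,h,i,m}
  h↔{b,c}
  i↔{c}
  m↔{b,c}

Chromatic number:
  lower bound: {b,c,h} mutually conflict ⇒ χ ≥ 3
  3-colouring: r0={c}  r1={b,i}  r2={h,m}
  χ = 3

Answer: 3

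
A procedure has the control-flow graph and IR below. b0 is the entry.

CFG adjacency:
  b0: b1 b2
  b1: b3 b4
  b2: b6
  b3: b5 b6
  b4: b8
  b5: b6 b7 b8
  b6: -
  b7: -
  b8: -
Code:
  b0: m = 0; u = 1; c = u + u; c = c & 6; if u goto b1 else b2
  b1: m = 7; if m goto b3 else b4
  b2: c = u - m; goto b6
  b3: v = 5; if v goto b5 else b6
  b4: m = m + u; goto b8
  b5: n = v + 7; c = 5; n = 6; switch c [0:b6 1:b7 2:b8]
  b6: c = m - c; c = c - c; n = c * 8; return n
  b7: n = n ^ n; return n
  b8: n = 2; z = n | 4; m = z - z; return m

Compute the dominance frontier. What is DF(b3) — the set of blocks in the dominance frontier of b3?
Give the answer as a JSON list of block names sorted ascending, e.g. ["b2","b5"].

idom tree: b1←b0 b2←b0 b3←b1 b4←b1 b5←b3 b6←b0 b7←b5 b8←b1
Dom at joins:
  b6: preds {b2,b3,b5}: {b0,b2} ∩ {b0,b1,b3} ∩ {b0,b1,b3,b5} = {b0}; idom=b0
  b8: preds {b4,b5}: {b0,b1,b4} ∩ {b0,b1,b3,b5} = {b0,b1}; idom=b1

DF derivation:
  b6←b2: walk b2 to b0
  b6←b3: walk b3→b1 to b0
  b6←b5: walk b5→b3→b1 to b0
  b8←b4: walk b4 to b1
  b8←b5: walk b5→b3 to b1
  b0 → ∅
  b1 → {b6}
  b2 → {b6}
  b3 → {b6,b8}
  b4 → {b8}
  b5 → {b6,b8}
  b6 → ∅
  b7 → ∅
  b8 → ∅

DF(b3) = ["b6", "b8"]

Answer: ["b6", "b8"]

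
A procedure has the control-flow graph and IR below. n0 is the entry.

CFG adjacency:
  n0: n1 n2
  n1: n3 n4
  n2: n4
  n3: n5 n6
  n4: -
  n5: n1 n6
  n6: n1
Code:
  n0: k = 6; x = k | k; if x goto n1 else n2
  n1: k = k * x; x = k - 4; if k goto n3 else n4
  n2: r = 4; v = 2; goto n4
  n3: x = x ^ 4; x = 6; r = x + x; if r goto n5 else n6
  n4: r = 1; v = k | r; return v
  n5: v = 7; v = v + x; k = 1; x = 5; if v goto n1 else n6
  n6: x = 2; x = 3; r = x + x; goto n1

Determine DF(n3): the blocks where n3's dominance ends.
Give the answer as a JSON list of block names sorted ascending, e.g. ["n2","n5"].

idom tree: n1←n0 n2←n0 n3←n1 n4←n0 n5←n3 n6←n3
Join-block Dom:
  n1: preds {n0,n5,n6}: {n0} ∩ {n0,n1,n3,n5} ∩ {n0,n1,n3,n6} = {n0}; idom=n0
  n4: preds {n1,n2}: {n0,n1} ∩ {n0,n2} = {n0}; idom=n0
  n6: preds {n3,n5}: {n0,n1,n3} ∩ {n0,n1,n3,n5} = {n0,n1,n3}; idom=n3

DF walk-up:
  join n1 pred n0: · stop@n0
  join n1 pred n5: n5→n3→n1 stop@n0
  join n1 pred n6: n6→n3→n1 stop@n0
  join n4 pred n1: n1 stop@n0
  join n4 pred n2: n2 stop@n0
  join n6 pred n3: · stop@n3
  join n6 pred n5: n5 stop@n3
  DF(n0)=∅
  DF(n1)={n1,n4}
  DF(n2)={n4}
  DF(n3)={n1}
  DF(n4)=∅
  DF(n5)={n1,n6}
  DF(n6)={n1}

DF(n3) = ["n1"]

Answer: ["n1"]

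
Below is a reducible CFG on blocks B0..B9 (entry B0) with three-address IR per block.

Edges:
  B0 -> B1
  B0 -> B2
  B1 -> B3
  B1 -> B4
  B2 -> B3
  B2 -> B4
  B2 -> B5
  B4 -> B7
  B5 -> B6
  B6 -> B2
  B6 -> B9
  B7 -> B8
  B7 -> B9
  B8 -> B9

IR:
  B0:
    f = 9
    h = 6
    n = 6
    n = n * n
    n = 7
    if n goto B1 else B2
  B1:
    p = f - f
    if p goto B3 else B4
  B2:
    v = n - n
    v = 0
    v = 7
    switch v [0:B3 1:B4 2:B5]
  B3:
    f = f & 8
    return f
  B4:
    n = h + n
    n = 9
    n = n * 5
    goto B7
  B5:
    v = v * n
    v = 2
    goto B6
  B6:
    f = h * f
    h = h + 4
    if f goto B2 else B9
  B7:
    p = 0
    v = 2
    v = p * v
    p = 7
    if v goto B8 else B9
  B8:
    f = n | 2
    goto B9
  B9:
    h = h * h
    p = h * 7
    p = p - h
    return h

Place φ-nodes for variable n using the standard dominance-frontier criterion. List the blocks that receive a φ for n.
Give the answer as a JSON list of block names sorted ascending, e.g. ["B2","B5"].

Answer: ["B9"]

Derivation:
idom tree: B1←B0 B2←B0 B3←B0 B4←B0 B5←B2 B6←B5 B7←B4 B8←B7 B9←B0
Dom∩ at merges:
  B2: preds {B0,B6}: {B0} ∩ {B0,B2,B5,B6} = {B0}; idom=B0
  B3: preds {B1,B2}: {B0,B1} ∩ {B0,B2} = {B0}; idom=B0
  B4: preds {B1,B2}: {B0,B1} ∩ {B0,B2} = {B0}; idom=B0
  B9: preds {B6,B7,B8}: {B0,B2,B5,B6} ∩ {B0,B4,B7} ∩ {B0,B4,B7,B8} = {B0}; idom=B0

DF walk-up:
  join B2 pred B0: · stop@B0
  join B2 pred B6: B6→B5→B2 stop@B0
  join B3 pred B1: B1 stop@B0
  join B3 pred B2: B2 stop@B0
  join B4 pred B1: B1 stop@B0
  join B4 pred B2: B2 stop@B0
  join B9 pred B6: B6→B5→B2 stop@B0
  join B9 pred B7: B7→B4 stop@B0
  join B9 pred B8: B8→B7→B4 stop@B0
  B0 → ∅
  B1 → {B3,B4}
  B2 → {B2,B3,B4,B9}
  B3 → ∅
  B4 → {B9}
  B5 → {B2,B9}
  B6 → {B2,B9}
  B7 → {B9}
  B8 → {B9}
  B9 → ∅

φ for n: defs {B0,B4}
  DF⁺ = {B9}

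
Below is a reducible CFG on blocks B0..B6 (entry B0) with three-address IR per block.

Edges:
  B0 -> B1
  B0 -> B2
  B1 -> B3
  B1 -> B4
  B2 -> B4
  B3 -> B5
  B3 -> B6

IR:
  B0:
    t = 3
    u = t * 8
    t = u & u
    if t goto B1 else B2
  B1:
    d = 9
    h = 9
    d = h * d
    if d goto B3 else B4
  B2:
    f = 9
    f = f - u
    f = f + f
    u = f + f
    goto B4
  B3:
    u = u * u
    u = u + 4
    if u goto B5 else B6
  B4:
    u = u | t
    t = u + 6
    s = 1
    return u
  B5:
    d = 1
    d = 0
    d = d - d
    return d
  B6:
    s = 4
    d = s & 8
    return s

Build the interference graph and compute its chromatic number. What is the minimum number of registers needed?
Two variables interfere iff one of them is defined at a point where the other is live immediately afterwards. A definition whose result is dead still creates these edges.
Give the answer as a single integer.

Answer: 4

Derivation:
Block summaries:
  B0 def {t,u} use ∅
  B1 def {d,h} use ∅
  B2 def {f,u} use {u}
  B3 def {u} use {u}
  B4 def {s,t,u} use {t,u}
  B5 def {d} use ∅
  B6 def {d,s} use ∅

Liveness:
  live B0: ∅→{t,u}
  live B1: {t,u}→{t,u}
  live B2: {t,u}→{t,u}
  live B3: {u}→∅
  live B4: {t,u}→∅
  live B5: ∅→∅
  live B6: ∅→∅

Interference:
  d↔{h,s,t,u}
  f↔{t,u}
  h↔{d,t,u}
  s↔{d,u}
  t↔{d,f,h,u}
  u↔{d,f,h,s,t}

Chromatic number:
  {d,h,t,u} pairwise interfere (4-clique) ⇒ χ ≥ 4
  4-colouring: R0={u}  R1={d,f}  R2={s,t}  R3={h}
  χ = 4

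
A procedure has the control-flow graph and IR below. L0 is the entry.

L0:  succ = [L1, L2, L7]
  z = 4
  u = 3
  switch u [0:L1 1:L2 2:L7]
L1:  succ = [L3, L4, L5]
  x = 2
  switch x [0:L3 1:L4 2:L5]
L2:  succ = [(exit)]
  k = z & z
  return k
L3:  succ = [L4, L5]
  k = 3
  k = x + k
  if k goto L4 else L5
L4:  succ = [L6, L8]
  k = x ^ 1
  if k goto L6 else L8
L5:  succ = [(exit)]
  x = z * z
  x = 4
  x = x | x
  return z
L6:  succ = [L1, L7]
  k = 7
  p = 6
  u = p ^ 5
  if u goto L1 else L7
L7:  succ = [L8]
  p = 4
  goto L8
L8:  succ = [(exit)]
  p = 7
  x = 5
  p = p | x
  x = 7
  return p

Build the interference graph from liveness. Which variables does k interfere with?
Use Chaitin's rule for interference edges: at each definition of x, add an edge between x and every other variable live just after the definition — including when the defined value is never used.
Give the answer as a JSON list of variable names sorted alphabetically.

Per-block:
  L0: {u,z} / ∅
  L1: {x} / ∅
  L2: {k} / {z}
  L3: {k} / {x}
  L4: {k} / {x}
  L5: {x} / {z}
  L6: {k,p,u} / ∅
  L7: {p} / ∅
  L8: {p,x} / ∅

Live sets:
  L0: in=∅ out={z}
  L1: in={z} out={x,z}
  L2: in={z} out=∅
  L3: in={x,z} out={x,z}
  L4: in={x,z} out={z}
  L5: in={z} out=∅
  L6: in={z} out={z}
  L7: in=∅ out=∅
  L8: in=∅ out=∅

Interfere edges:
  k — {x,z}
  p — {x,z}
  u — {z}
  x — {k,p,z}
  z — {k,p,u,x}

N(k) = ["x", "z"]

Answer: ["x", "z"]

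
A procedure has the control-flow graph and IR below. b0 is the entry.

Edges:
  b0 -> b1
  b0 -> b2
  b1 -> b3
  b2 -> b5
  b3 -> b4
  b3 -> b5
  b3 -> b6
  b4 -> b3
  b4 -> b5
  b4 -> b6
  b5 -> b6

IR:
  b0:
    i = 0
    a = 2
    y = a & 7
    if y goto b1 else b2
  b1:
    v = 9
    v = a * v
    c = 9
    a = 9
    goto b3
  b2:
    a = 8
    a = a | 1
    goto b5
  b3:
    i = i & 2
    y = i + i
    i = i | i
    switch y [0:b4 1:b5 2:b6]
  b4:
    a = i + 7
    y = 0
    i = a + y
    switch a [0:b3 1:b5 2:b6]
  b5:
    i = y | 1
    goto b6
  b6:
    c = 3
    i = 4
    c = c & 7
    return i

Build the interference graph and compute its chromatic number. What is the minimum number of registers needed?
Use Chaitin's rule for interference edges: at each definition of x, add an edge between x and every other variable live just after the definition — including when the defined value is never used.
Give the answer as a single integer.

def/use:
  b0: {a,i,y} / ∅
  b1: {a,c,v} / {a}
  b2: {a} / ∅
  b3: {i,y} / {i}
  b4: {a,i,y} / {i}
  b5: {i} / {y}
  b6: {c,i} / ∅

Backward fixpoint:
  b0 li=∅ lo={a,i,y}
  b1 li={a,i} lo={i}
  b2 li={y} lo={y}
  b3 li={i} lo={i,y}
  b4 li={i} lo={i,y}
  b5 li={y} lo=∅
  b6 li=∅ lo=∅

Interfere edges:
  a: {i,v,y}
  c: {i}
  i: {a,c,v,y}
  v: {a,i}
  y: {a,i}

Colouring:
  lower bound: {a,i,v} mutually conflict ⇒ χ ≥ 3
  assign a→R1 c→R1 i→R0 v→R2 y→R2 — no edge inside a register ⇒ χ ≤ 3
  χ = 3

Answer: 3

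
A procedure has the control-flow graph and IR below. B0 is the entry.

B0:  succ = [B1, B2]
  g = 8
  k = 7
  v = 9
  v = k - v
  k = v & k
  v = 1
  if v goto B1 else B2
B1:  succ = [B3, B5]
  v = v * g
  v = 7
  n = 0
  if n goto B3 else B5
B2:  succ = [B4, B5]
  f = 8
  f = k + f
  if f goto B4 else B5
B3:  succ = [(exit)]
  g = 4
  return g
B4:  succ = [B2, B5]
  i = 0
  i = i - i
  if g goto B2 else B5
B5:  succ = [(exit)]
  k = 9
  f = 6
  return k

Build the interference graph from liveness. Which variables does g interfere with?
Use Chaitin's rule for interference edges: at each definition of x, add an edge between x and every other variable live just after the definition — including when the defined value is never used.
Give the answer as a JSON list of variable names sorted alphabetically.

Answer: ["f", "i", "k", "v"]

Working:
def/use:
  B0: {g,k,v} / ∅
  B1: {n,v} / {g,v}
  B2: {f} / {k}
  B3: {g} / ∅
  B4: {i} / {g}
  B5: {f,k} / ∅

Backward fixpoint:
  live B0: ∅→{g,k,v}
  live B1: {g,v}→∅
  live B2: {g,k}→{g,k}
  live B3: ∅→∅
  live B4: {g,k}→{g,k}
  live B5: ∅→∅

Interference:
  f↔{g,k}
  g↔{f,i,k,v}
  i↔{g,k}
  k↔{f,g,i,v}
  n↔∅
  v↔{g,k}

N(g) = ["f", "i", "k", "v"]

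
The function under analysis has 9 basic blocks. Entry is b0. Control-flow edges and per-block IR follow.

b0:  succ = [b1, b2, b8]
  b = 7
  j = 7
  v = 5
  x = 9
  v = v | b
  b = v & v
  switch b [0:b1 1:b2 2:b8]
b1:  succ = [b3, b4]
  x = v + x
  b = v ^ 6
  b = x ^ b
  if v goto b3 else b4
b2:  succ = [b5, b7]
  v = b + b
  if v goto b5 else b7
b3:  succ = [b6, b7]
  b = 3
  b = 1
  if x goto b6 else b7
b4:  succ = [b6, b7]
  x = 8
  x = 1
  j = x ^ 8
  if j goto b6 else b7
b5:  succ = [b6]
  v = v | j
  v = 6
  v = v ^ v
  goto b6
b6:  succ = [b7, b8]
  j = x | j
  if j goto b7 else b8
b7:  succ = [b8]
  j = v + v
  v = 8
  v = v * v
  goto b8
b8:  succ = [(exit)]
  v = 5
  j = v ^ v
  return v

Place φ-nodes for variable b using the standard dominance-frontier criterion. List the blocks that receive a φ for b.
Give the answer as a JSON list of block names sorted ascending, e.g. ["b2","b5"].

Answer: ["b6", "b7", "b8"]

Working:
idom tree: b1←b0 b2←b0 b3←b1 b4←b1 b5←b2 b6←b0 b7←b0 b8←b0
Dom∩ at merges:
  b6: preds {b3,b4,b5}: {b0,b1,b3} ∩ {b0,b1,b4} ∩ {b0,b2,b5} = {b0}; idom=b0
  b7: preds {b2,b3,b4,b6}: {b0,b2} ∩ {b0,b1,b3} ∩ {b0,b1,b4} ∩ {b0,b6} = {b0}; idom=b0
  b8: preds {b0,b6,b7}: {b0} ∩ {b0,b6} ∩ {b0,b7} = {b0}; idom=b0

Frontier:
  join b6 pred b3: b3→b1 stop@b0
  join b6 pred b4: b4→b1 stop@b0
  join b6 pred b5: b5→b2 stop@b0
  join b7 pred b2: b2 stop@b0
  join b7 pred b3: b3→b1 stop@b0
  join b7 pred b4: b4→b1 stop@b0
  join b7 pred b6: b6 stop@b0
  join b8 pred b0: · stop@b0
  join b8 pred b6: b6 stop@b0
  join b8 pred b7: b7 stop@b0
  b0: DF=∅
  b1: DF={b6,b7}
  b2: DF={b6,b7}
  b3: DF={b6,b7}
  b4: DF={b6,b7}
  b5: DF={b6}
  b6: DF={b7,b8}
  b7: DF={b8}
  b8: DF=∅

φ for b: defs {b0,b1,b3}
  DF⁺ = {b6,b7,b8}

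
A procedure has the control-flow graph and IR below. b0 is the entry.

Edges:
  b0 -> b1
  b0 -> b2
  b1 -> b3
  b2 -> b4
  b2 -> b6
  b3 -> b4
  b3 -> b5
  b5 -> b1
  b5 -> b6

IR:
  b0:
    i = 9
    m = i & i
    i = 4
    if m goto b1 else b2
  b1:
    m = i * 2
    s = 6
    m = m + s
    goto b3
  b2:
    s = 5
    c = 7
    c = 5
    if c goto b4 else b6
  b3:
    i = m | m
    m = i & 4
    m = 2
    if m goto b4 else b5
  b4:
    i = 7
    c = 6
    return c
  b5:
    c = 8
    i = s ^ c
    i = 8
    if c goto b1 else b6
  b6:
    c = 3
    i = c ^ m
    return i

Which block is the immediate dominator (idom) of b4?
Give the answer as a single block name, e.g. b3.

idom tree: b1←b0 b2←b0 b3←b1 b4←b0 b5←b3 b6←b0
Dom at joins:
  b1: preds {b0,b5}: {b0} ∩ {b0,b1,b3,b5} = {b0}; idom=b0
  b4: preds {b2,b3}: {b0,b2} ∩ {b0,b1,b3} = {b0}; idom=b0
  b6: preds {b2,b5}: {b0,b2} ∩ {b0,b1,b3,b5} = {b0}; idom=b0

idom(b4) = b0

Answer: b0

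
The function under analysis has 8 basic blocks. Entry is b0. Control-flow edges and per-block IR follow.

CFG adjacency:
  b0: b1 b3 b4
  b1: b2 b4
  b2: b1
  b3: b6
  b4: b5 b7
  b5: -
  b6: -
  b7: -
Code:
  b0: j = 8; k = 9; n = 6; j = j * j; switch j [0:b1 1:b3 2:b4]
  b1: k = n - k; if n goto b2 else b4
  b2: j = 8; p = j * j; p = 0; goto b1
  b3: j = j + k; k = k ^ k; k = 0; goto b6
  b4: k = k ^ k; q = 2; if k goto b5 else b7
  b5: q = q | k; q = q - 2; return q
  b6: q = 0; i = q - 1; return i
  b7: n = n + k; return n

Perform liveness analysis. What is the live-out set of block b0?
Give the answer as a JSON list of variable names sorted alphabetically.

Answer: ["j", "k", "n"]

Derivation:
Per-block:
  b0: {j,k,n} / ∅
  b1: {k} / {k,n}
  b2: {j,p} / ∅
  b3: {j,k} / {j,k}
  b4: {k,q} / {k}
  b5: {q} / {k,q}
  b6: {i,q} / ∅
  b7: {n} / {k,n}

Live sets:
  b0 li=∅ lo={j,k,n}
  b1 li={k,n} lo={k,n}
  b2 li={k,n} lo={k,n}
  b3 li={j,k} lo=∅
  b4 li={k,n} lo={k,n,q}
  b5 li={k,q} lo=∅
  b6 li=∅ lo=∅
  b7 li={k,n} lo=∅

live-out(b0) = ["j", "k", "n"]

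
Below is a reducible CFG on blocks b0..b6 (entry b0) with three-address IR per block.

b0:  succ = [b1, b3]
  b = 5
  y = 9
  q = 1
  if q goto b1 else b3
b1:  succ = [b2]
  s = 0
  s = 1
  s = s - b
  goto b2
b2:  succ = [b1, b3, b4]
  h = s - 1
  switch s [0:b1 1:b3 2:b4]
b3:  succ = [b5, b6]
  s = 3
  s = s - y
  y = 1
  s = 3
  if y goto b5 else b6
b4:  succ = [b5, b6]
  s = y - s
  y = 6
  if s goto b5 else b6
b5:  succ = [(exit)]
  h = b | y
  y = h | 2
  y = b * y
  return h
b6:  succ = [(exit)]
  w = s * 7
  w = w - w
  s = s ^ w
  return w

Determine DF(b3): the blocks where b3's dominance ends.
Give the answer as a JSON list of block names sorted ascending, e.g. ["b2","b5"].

Answer: ["b5", "b6"]

Working:
idom tree: b1←b0 b2←b1 b3←b0 b4←b2 b5←b0 b6←b0
Dom∩ at merges:
  b1: preds {b0,b2}: {b0} ∩ {b0,b1,b2} = {b0}; idom=b0
  b3: preds {b0,b2}: {b0} ∩ {b0,b1,b2} = {b0}; idom=b0
  b5: preds {b3,b4}: {b0,b3} ∩ {b0,b1,b2,b4} = {b0}; idom=b0
  b6: preds {b3,b4}: {b0,b3} ∩ {b0,b1,b2,b4} = {b0}; idom=b0

DF walk-up:
  b1←b0: walk · to b0
  b1←b2: walk b2→b1 to b0
  b3←b0: walk · to b0
  b3←b2: walk b2→b1 to b0
  b5←b3: walk b3 to b0
  b5←b4: walk b4→b2→b1 to b0
  b6←b3: walk b3 to b0
  b6←b4: walk b4→b2→b1 to b0
  DF(b0)=∅
  DF(b1)={b1,b3,b5,b6}
  DF(b2)={b1,b3,b5,b6}
  DF(b3)={b5,b6}
  DF(b4)={b5,b6}
  DF(b5)=∅
  DF(b6)=∅

DF(b3) = ["b5", "b6"]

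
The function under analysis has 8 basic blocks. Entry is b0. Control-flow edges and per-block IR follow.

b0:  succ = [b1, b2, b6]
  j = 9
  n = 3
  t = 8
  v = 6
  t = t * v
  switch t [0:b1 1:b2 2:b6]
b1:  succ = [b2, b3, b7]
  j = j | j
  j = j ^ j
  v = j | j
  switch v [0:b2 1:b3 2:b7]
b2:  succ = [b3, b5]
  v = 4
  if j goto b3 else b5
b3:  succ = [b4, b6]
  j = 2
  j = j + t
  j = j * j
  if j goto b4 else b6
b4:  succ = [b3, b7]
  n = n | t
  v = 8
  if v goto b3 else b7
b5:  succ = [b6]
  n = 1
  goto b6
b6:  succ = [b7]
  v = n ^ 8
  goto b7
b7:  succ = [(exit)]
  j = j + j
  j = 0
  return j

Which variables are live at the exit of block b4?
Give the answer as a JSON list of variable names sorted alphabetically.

Answer: ["j", "n", "t"]

Working:
def/use:
  b0: {j,n,t,v} / ∅
  b1: {j,v} / {j}
  b2: {v} / {j}
  b3: {j} / {t}
  b4: {n,v} / {n,t}
  b5: {n} / ∅
  b6: {v} / {n}
  b7: {j} / {j}

Liveness:
  b0: in=∅ out={j,n,t}
  b1: in={j,n,t} out={j,n,t}
  b2: in={j,n,t} out={j,n,t}
  b3: in={n,t} out={j,n,t}
  b4: in={j,n,t} out={j,n,t}
  b5: in={j} out={j,n}
  b6: in={j,n} out={j}
  b7: in={j} out=∅

live-out(b4) = ["j", "n", "t"]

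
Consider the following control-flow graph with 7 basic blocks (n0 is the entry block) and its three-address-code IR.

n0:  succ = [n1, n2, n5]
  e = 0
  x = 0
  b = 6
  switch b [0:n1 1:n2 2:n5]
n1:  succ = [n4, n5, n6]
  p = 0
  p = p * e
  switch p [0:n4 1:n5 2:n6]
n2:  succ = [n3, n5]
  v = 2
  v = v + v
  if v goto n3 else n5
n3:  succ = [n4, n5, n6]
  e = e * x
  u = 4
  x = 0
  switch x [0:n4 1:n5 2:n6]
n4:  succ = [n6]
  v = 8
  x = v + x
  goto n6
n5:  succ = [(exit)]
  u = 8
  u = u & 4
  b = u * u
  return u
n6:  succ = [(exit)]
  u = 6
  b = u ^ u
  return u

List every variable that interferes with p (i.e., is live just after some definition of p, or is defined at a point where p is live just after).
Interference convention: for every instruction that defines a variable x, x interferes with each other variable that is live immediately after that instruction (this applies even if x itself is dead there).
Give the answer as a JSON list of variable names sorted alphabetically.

Block summaries:
  n0 def {b,e,x} use ∅
  n1 def {p} use {e}
  n2 def {v} use ∅
  n3 def {e,u,x} use {e,x}
  n4 def {v,x} use {x}
  n5 def {b,u} use ∅
  n6 def {b,u} use ∅

Liveness:
  n0 li=∅ lo={e,x}
  n1 li={e,x} lo={x}
  n2 li={e,x} lo={e,x}
  n3 li={e,x} lo={x}
  n4 li={x} lo=∅
  n5 li=∅ lo=∅
  n6 li=∅ lo=∅

Conflict graph:
  b↔{e,u,x}
  e↔{b,p,v,x}
  p↔{e,x}
  u↔{b}
  v↔{e,x}
  x↔{b,e,p,v}

N(p) = ["e", "x"]

Answer: ["e", "x"]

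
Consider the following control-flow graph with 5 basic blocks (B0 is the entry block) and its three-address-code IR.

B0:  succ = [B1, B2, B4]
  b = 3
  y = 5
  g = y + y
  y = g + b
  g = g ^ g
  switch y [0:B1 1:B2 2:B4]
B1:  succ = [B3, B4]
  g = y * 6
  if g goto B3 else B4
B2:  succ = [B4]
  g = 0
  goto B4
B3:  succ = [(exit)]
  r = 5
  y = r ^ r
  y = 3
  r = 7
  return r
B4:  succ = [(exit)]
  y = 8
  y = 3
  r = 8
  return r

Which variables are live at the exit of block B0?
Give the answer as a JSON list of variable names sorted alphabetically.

Answer: ["y"]

Working:
Block summaries:
  B0 def {b,g,y} use ∅
  B1 def {g} use {y}
  B2 def {g} use ∅
  B3 def {r,y} use ∅
  B4 def {r,y} use ∅

Live sets:
  B0 li=∅ lo={y}
  B1 li={y} lo=∅
  B2 li=∅ lo=∅
  B3 li=∅ lo=∅
  B4 li=∅ lo=∅

live-out(B0) = ["y"]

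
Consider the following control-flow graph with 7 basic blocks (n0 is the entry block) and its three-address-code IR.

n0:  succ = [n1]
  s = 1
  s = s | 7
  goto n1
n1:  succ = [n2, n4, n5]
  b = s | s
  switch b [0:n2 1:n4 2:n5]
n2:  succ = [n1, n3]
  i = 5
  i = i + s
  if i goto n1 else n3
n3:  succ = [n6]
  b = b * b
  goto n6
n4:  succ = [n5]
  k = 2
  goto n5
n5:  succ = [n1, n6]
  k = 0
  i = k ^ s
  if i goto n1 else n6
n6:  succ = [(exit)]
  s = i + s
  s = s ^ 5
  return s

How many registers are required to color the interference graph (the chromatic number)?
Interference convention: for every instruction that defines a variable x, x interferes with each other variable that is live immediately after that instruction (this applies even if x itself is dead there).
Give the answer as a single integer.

Per-block:
  n0 def {s} use ∅
  n1 def {b} use {s}
  n2 def {i} use {s}
  n3 def {b} use {b}
  n4 def {k} use ∅
  n5 def {i,k} use {s}
  n6 def {s} use {i,s}

Live sets:
  n0: in=∅ out={s}
  n1: in={s} out={b,s}
  n2: in={b,s} out={b,i,s}
  n3: in={b,i,s} out={i,s}
  n4: in={s} out={s}
  n5: in={s} out={i,s}
  n6: in={i,s} out=∅

Interference:
  b↔{i,s}
  i↔{b,s}
  k↔{s}
  s↔{b,i,k}

Registers:
  lower bound: {b,i,s} mutually conflict ⇒ χ ≥ 3
  3-colouring: r0={s}  r1={b,k}  r2={i}
  χ = 3

Answer: 3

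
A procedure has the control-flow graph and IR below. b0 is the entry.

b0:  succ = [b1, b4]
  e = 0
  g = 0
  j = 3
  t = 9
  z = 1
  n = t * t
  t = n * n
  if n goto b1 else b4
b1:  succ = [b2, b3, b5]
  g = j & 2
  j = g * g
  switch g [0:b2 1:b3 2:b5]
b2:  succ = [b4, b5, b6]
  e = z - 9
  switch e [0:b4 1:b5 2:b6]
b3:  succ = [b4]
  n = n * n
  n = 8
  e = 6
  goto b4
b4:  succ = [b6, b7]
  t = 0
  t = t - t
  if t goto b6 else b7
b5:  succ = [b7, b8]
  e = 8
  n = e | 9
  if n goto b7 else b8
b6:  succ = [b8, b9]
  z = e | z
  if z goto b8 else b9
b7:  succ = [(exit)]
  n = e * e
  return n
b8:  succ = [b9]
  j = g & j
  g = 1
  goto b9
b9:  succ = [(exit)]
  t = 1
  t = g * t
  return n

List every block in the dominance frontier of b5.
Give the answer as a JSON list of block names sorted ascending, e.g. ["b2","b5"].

Answer: ["b7", "b8"]

Derivation:
idom tree: b1←b0 b2←b1 b3←b1 b4←b0 b5←b1 b6←b0 b7←b0 b8←b0 b9←b0
Dom at joins:
  b4: preds {b0,b2,b3}: {b0} ∩ {b0,b1,b2} ∩ {b0,b1,b3} = {b0}; idom=b0
  b5: preds {b1,b2}: {b0,b1} ∩ {b0,b1,b2} = {b0,b1}; idom=b1
  b6: preds {b2,b4}: {b0,b1,b2} ∩ {b0,b4} = {b0}; idom=b0
  b7: preds {b4,b5}: {b0,b4} ∩ {b0,b1,b5} = {b0}; idom=b0
  b8: preds {b5,b6}: {b0,b1,b5} ∩ {b0,b6} = {b0}; idom=b0
  b9: preds {b6,b8}: {b0,b6} ∩ {b0,b8} = {b0}; idom=b0

DF walk-up:
  join b4 pred b0: · stop@b0
  join b4 pred b2: b2→b1 stop@b0
  join b4 pred b3: b3→b1 stop@b0
  join b5 pred b1: · stop@b1
  join b5 pred b2: b2 stop@b1
  join b6 pred b2: b2→b1 stop@b0
  join b6 pred b4: b4 stop@b0
  join b7 pred b4: b4 stop@b0
  join b7 pred b5: b5→b1 stop@b0
  join b8 pred b5: b5→b1 stop@b0
  join b8 pred b6: b6 stop@b0
  join b9 pred b6: b6 stop@b0
  join b9 pred b8: b8 stop@b0
  b0 → ∅
  b1 → {b4,b6,b7,b8}
  b2 → {b4,b5,b6}
  b3 → {b4}
  b4 → {b6,b7}
  b5 → {b7,b8}
  b6 → {b8,b9}
  b7 → ∅
  b8 → {b9}
  b9 → ∅

DF(b5) = ["b7", "b8"]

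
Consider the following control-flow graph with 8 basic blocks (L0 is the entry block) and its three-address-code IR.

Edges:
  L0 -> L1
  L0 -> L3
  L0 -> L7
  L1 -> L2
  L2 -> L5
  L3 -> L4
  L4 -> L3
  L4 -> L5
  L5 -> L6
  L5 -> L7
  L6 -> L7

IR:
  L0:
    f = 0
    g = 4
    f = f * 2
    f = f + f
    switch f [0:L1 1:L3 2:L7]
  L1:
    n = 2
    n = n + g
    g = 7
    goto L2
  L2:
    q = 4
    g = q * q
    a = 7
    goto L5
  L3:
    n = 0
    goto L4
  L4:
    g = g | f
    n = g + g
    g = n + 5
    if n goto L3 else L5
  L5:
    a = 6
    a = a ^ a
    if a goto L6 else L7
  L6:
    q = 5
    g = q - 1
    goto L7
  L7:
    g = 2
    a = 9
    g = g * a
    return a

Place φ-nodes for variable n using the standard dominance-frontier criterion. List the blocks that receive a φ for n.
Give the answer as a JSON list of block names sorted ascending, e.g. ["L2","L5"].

Answer: ["L3", "L5", "L7"]

Working:
idom tree: L1←L0 L2←L1 L3←L0 L4←L3 L5←L0 L6←L5 L7←L0
Join-block Dom:
  L3: preds {L0,L4}: {L0} ∩ {L0,L3,L4} = {L0}; idom=L0
  L5: preds {L2,L4}: {L0,L1,L2} ∩ {L0,L3,L4} = {L0}; idom=L0
  L7: preds {L0,L5,L6}: {L0} ∩ {L0,L5} ∩ {L0,L5,L6} = {L0}; idom=L0

Frontier:
  join L3 pred L0: · stop@L0
  join L3 pred L4: L4→L3 stop@L0
  join L5 pred L2: L2→L1 stop@L0
  join L5 pred L4: L4→L3 stop@L0
  join L7 pred L0: · stop@L0
  join L7 pred L5: L5 stop@L0
  join L7 pred L6: L6→L5 stop@L0
  L0 → ∅
  L1 → {L5}
  L2 → {L5}
  L3 → {L3,L5}
  L4 → {L3,L5}
  L5 → {L7}
  L6 → {L7}
  L7 → ∅

φ for n: defs {L1,L3,L4}
  DF⁺ = {L3,L5,L7}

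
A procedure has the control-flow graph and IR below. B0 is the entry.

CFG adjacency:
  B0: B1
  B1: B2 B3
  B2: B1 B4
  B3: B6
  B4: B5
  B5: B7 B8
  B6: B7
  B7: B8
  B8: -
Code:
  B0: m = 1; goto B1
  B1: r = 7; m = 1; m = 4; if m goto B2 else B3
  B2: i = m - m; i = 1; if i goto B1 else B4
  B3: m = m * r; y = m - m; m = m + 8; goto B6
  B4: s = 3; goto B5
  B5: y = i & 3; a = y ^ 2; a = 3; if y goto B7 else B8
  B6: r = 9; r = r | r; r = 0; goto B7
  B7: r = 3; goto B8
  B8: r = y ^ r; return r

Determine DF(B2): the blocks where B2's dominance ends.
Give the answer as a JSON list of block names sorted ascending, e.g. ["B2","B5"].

Answer: ["B1", "B7", "B8"]

Analysis:
idom tree: B1←B0 B2←B1 B3←B1 B4←B2 B5←B4 B6←B3 B7←B1 B8←B1
Join-block Dom:
  B1: preds {B0,B2}: {B0} ∩ {B0,B1,B2} = {B0}; idom=B0
  B7: preds {B5,B6}: {B0,B1,B2,B4,B5} ∩ {B0,B1,B3,B6} = {B0,B1}; idom=B1
  B8: preds {B5,B7}: {B0,B1,B2,B4,B5} ∩ {B0,B1,B7} = {B0,B1}; idom=B1

DF walk-up:
  join B1 pred B0: · stop@B0
  join B1 pred B2: B2→B1 stop@B0
  join B7 pred B5: B5→B4→B2 stop@B1
  join B7 pred B6: B6→B3 stop@B1
  join B8 pred B5: B5→B4→B2 stop@B1
  join B8 pred B7: B7 stop@B1
  B0: DF=∅
  B1: DF={B1}
  B2: DF={B1,B7,B8}
  B3: DF={B7}
  B4: DF={B7,B8}
  B5: DF={B7,B8}
  B6: DF={B7}
  B7: DF={B8}
  B8: DF=∅

DF(B2) = ["B1", "B7", "B8"]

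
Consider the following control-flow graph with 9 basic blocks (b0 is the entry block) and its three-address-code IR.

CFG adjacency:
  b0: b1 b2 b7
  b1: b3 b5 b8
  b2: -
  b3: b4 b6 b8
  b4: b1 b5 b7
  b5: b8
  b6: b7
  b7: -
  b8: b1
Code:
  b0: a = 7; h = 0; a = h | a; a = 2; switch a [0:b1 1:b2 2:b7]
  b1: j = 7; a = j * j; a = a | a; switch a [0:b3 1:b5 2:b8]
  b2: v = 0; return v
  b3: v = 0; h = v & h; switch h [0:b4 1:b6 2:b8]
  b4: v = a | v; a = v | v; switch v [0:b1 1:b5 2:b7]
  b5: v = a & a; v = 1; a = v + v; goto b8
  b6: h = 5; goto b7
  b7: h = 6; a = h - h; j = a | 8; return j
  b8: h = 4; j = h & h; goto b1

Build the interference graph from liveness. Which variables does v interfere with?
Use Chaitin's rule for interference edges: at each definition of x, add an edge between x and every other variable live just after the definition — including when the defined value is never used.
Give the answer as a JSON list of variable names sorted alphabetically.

Block summaries:
  b0: {a,h} / ∅
  b1: {a,j} / ∅
  b2: {v} / ∅
  b3: {h,v} / {h}
  b4: {a,v} / {a,v}
  b5: {a,v} / {a}
  b6: {h} / ∅
  b7: {a,h,j} / ∅
  b8: {h,j} / ∅

Live sets:
  b0: in=∅ out={h}
  b1: in={h} out={a,h}
  b2: in=∅ out=∅
  b3: in={a,h} out={a,h,v}
  b4: in={a,h,v} out={a,h}
  b5: in={a} out=∅
  b6: in=∅ out=∅
  b7: in=∅ out=∅
  b8: in=∅ out={h}

Interference:
  a — {h,v}
  h — {a,j,v}
  j — {h}
  v — {a,h}

N(v) = ["a", "h"]

Answer: ["a", "h"]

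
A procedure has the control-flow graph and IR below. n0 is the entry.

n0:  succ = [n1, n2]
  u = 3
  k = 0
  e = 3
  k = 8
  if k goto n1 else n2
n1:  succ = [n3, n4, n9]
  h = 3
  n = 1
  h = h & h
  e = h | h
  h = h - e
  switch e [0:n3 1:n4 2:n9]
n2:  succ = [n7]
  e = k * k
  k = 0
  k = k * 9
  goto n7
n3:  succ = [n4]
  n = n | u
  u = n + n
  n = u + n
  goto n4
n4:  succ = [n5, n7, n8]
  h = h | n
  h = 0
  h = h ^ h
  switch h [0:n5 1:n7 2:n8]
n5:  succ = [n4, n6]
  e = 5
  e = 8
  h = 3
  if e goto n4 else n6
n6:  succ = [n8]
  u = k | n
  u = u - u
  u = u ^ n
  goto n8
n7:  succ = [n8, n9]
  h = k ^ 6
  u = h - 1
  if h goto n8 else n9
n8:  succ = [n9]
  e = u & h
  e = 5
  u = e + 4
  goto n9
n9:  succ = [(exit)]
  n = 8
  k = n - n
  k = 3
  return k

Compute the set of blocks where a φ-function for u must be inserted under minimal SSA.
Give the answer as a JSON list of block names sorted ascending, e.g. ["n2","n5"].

idom tree: n1←n0 n2←n0 n3←n1 n4←n1 n5←n4 n6←n5 n7←n0 n8←n0 n9←n0
Join-block Dom:
  n4: preds {n1,n3,n5}: {n0,n1} ∩ {n0,n1,n3} ∩ {n0,n1,n4,n5} = {n0,n1}; idom=n1
  n7: preds {n2,n4}: {n0,n2} ∩ {n0,n1,n4} = {n0}; idom=n0
  n8: preds {n4,n6,n7}: {n0,n1,n4} ∩ {n0,n1,n4,n5,n6} ∩ {n0,n7} = {n0}; idom=n0
  n9: preds {n1,n7,n8}: {n0,n1} ∩ {n0,n7} ∩ {n0,n8} = {n0}; idom=n0

DF derivation:
  n4←n1: walk · to n1
  n4←n3: walk n3 to n1
  n4←n5: walk n5→n4 to n1
  n7←n2: walk n2 to n0
  n7←n4: walk n4→n1 to n0
  n8←n4: walk n4→n1 to n0
  n8←n6: walk n6→n5→n4→n1 to n0
  n8←n7: walk n7 to n0
  n9←n1: walk n1 to n0
  n9←n7: walk n7 to n0
  n9←n8: walk n8 to n0
  DF(n0)=∅
  DF(n1)={n7,n8,n9}
  DF(n2)={n7}
  DF(n3)={n4}
  DF(n4)={n4,n7,n8}
  DF(n5)={n4,n8}
  DF(n6)={n8}
  DF(n7)={n8,n9}
  DF(n8)={n9}
  DF(n9)=∅

φ for u: defs {n0,n3,n6,n7,n8}
  DF⁺ = {n4,n7,n8,n9}

Answer: ["n4", "n7", "n8", "n9"]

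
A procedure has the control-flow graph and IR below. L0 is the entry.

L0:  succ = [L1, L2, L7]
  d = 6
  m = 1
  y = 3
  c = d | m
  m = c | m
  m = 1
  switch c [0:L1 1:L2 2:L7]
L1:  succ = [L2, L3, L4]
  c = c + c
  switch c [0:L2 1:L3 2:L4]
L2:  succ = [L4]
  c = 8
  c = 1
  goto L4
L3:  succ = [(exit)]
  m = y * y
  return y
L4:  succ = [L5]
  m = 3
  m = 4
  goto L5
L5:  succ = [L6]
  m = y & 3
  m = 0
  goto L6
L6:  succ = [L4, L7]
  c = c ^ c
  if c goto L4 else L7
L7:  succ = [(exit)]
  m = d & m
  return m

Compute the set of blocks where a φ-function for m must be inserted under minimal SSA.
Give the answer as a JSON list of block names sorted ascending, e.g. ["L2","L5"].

idom tree: L1←L0 L2←L0 L3←L1 L4←L0 L5←L4 L6←L5 L7←L0
Dom∩ at merges:
  L2: preds {L0,L1}: {L0} ∩ {L0,L1} = {L0}; idom=L0
  L4: preds {L1,L2,L6}: {L0,L1} ∩ {L0,L2} ∩ {L0,L4,L5,L6} = {L0}; idom=L0
  L7: preds {L0,L6}: {L0} ∩ {L0,L4,L5,L6} = {L0}; idom=L0

DF derivation:
  join L2 pred L0: · stop@L0
  join L2 pred L1: L1 stop@L0
  join L4 pred L1: L1 stop@L0
  join L4 pred L2: L2 stop@L0
  join L4 pred L6: L6→L5→L4 stop@L0
  join L7 pred L0: · stop@L0
  join L7 pred L6: L6→L5→L4 stop@L0
  DF(L0)=∅
  DF(L1)={L2,L4}
  DF(L2)={L4}
  DF(L3)=∅
  DF(L4)={L4,L7}
  DF(L5)={L4,L7}
  DF(L6)={L4,L7}
  DF(L7)=∅

φ for m: defs {L0,L3,L4,L5,L7}
  DF⁺ = {L4,L7}

Answer: ["L4", "L7"]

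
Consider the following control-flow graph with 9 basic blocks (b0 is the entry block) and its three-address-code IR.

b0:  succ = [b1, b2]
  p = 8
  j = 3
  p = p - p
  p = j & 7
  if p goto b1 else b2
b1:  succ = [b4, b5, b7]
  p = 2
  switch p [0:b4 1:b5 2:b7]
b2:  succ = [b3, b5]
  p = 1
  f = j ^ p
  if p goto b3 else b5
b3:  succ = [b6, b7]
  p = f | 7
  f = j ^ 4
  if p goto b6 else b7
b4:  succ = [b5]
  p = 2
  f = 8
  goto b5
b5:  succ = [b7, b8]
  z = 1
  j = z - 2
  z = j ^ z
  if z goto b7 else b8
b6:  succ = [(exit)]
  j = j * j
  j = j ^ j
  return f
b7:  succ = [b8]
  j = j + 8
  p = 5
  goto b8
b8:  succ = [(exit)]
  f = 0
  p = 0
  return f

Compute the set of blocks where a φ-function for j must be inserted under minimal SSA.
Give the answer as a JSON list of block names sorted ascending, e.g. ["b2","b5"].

idom tree: b1←b0 b2←b0 b3←b2 b4←b1 b5←b0 b6←b3 b7←b0 b8←b0
Dom at joins:
  b5: preds {b1,b2,b4}: {b0,b1} ∩ {b0,b2} ∩ {b0,b1,b4} = {b0}; idom=b0
  b7: preds {b1,b3,b5}: {b0,b1} ∩ {b0,b2,b3} ∩ {b0,b5} = {b0}; idom=b0
  b8: preds {b5,b7}: {b0,b5} ∩ {b0,b7} = {b0}; idom=b0

Frontier:
  join b5 pred b1: b1 stop@b0
  join b5 pred b2: b2 stop@b0
  join b5 pred b4: b4→b1 stop@b0
  join b7 pred b1: b1 stop@b0
  join b7 pred b3: b3→b2 stop@b0
  join b7 pred b5: b5 stop@b0
  join b8 pred b5: b5 stop@b0
  join b8 pred b7: b7 stop@b0
  DF(b0)=∅
  DF(b1)={b5,b7}
  DF(b2)={b5,b7}
  DF(b3)={b7}
  DF(b4)={b5}
  DF(b5)={b7,b8}
  DF(b6)=∅
  DF(b7)={b8}
  DF(b8)=∅

φ for j: defs {b0,b5,b6,b7}
  DF⁺ = {b7,b8}

Answer: ["b7", "b8"]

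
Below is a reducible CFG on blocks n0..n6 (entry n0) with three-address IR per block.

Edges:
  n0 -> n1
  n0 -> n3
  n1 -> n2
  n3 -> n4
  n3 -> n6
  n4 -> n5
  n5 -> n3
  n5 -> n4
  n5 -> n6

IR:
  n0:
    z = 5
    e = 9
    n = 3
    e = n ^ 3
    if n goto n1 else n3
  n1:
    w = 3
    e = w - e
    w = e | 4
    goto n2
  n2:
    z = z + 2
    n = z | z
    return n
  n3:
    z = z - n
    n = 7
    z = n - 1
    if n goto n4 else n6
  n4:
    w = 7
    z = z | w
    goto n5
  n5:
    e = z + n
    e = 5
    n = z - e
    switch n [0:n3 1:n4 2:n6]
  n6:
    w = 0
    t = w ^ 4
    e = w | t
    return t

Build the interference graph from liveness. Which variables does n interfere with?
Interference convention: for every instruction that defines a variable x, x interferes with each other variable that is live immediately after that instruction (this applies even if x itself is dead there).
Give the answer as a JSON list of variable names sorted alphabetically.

Answer: ["e", "w", "z"]

Derivation:
Block summaries:
  n0: def={e,n,z} ue=∅
  n1: def={e,w} ue={e}
  n2: def={n,z} ue={z}
  n3: def={n,z} ue={n,z}
  n4: def={w,z} ue={z}
  n5: def={e,n} ue={n,z}
  n6: def={e,t,w} ue=∅

Backward fixpoint:
  live n0: ∅→{e,n,z}
  live n1: {e,z}→{z}
  live n2: {z}→∅
  live n3: {n,z}→{n,z}
  live n4: {n,z}→{n,z}
  live n5: {n,z}→{n,z}
  live n6: ∅→∅

Interference:
  e↔{n,t,w,z}
  n↔{e,w,z}
  t↔{e,w}
  w↔{e,n,t,z}
  z↔{e,n,w}

N(n) = ["e", "w", "z"]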